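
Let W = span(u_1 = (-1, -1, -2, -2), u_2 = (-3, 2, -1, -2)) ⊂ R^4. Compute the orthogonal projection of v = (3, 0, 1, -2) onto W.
proj_W(v) = (135/131, -130/131, 5/131, 58/131)

Set up U = [u_1 | ... | u_2] ∈ R^(4×2). The projector onto W = col(U) is P = U (U^T U)^(-1) U^T.
Compute U^T U =
  [10, 7]
  [7, 18],
and U^T v = (-1, -6).
Solve U^T U · c = U^T v for the coefficients: c = (24/131, -53/131). The projection is proj_W(v) = U c.
Check: (v - proj_W(v)) · u_1 = 0  (should be 0).
Check: (v - proj_W(v)) · u_2 = 0  (should be 0).
Result: proj_W(v) = (135/131, -130/131, 5/131, 58/131).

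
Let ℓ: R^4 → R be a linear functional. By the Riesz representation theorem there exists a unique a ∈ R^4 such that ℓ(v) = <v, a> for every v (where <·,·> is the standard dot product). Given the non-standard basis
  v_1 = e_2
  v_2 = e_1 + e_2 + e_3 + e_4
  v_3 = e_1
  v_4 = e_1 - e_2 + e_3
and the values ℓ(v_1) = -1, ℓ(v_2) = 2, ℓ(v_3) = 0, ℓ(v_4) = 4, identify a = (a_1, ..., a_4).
a = (0, -1, 3, 0)

Write a = (a_1, ..., a_4) in the standard basis. For each basis vector v_i, ℓ(v_i) = <v_i, a> is a linear equation in the a_j's. Collect the n equations into a matrix system V a = ℓ, where row i of V is v_i (expressed in the standard basis). Since V is invertible (lower-triangular with 1s on the diagonal, up to permutation), solve by back-substitution:
  V =
[[0, 1, 0, 0],
 [1, 1, 1, 1],
 [1, 0, 0, 0],
 [1, -1, 1, 0]]
  V a = (-1, 2, 0, 4)
Solving gives a = (0, -1, 3, 0).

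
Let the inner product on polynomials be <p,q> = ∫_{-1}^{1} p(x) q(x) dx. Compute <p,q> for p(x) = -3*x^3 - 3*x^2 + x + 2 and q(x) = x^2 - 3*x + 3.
<p,q> = 116/15

Expand the product: p(x)·q(x) = -3*x^5 + 6*x^4 + x^3 - 10*x^2 - 3*x + 6.
∫_{-1}^{1} of each monomial x^k gives [2/(k+1) if k even, 0 if k odd]. Integrating term-by-term (or equivalently evaluating the antiderivative F(x) = -x^6/2 + 6*x^5/5 + x^4/4 - 10*x^3/3 - 3*x^2/2 + 6*x at the endpoints):
  F(1) − F(−1) = 127/60 − (-337/60) = 116/15.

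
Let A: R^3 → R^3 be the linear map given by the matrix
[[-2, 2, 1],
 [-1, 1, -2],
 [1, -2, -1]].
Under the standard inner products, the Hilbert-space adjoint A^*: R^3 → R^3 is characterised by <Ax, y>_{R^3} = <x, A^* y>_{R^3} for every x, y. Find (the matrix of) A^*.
A^* = A^T =
[[-2, -1, 1],
 [2, 1, -2],
 [1, -2, -1]]

For real matrices with standard dot products, the defining identity <Ax, y> = <x, A^* y> gives (Ax)^T y = x^T (A^*) y, i.e. x^T A^T y = x^T (A^*) y. Since this holds for all x, y, we must have A^* = A^T. Therefore
A^* =
[[-2, -1, 1],
 [2, 1, -2],
 [1, -2, -1]].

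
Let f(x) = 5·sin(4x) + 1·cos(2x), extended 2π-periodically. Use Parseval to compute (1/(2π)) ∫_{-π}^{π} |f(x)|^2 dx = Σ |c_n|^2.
Σ |c_n|^2 = 13

Expand |f|^2 and use orthogonality of {sin(nx), cos(mx)} on [-π, π]:
  ∫_{-π}^{π} sin(nx)^2 dx = π, ∫ cos(mx)^2 dx = π, and cross terms integrate to 0.
So ∫_{-π}^{π} f(x)^2 dx = 5^2 · π + 1^2 · π = (25 + 1)π.
Divide by 2π: (25 + 1)/2 = 13.
By Parseval, this equals Σ |c_n|^2.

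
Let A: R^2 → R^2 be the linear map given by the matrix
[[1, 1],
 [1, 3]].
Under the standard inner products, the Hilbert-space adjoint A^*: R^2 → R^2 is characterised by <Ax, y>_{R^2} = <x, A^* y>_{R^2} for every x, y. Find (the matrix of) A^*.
A^* = A^T =
[[1, 1],
 [1, 3]]

For real matrices with standard dot products, the defining identity <Ax, y> = <x, A^* y> gives (Ax)^T y = x^T (A^*) y, i.e. x^T A^T y = x^T (A^*) y. Since this holds for all x, y, we must have A^* = A^T. Therefore
A^* =
[[1, 1],
 [1, 3]].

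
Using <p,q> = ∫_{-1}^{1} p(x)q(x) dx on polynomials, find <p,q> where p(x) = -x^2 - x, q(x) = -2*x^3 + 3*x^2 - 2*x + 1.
<p,q> = 4/15

Expand the product: p(x)·q(x) = 2*x^5 - x^4 - x^3 + x^2 - x.
∫_{-1}^{1} of each monomial x^k gives [2/(k+1) if k even, 0 if k odd]. Integrating term-by-term (or equivalently evaluating the antiderivative F(x) = x^6/3 - x^5/5 - x^4/4 + x^3/3 - x^2/2 at the endpoints):
  F(1) − F(−1) = -17/60 − (-11/20) = 4/15.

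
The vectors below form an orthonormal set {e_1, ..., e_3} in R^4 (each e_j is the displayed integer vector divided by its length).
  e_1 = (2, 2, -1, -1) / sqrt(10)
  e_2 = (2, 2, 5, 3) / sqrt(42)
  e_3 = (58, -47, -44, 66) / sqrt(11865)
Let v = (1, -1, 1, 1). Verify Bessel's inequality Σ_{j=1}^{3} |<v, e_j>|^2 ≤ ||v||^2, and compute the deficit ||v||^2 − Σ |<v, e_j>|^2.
Σ |<v, e_j>|^2 = 371/113; ||v||^2 = 4; deficit = 81/113

Write each e_j = u_j / sqrt(<u_j, u_j>) where u_j is the displayed integer vector. Then <v, e_j> = <v, u_j> / sqrt(<u_j, u_j>), so |<v, e_j>|^2 = <v, u_j>^2 / <u_j, u_j>.
Coefficients: <v, e_1> = -2/sqrt(10), <v, e_2> = 8/sqrt(42), <v, e_3> = 127/sqrt(11865).
Square and sum: Σ |<v, e_j>|^2 = 371/113.
Compute ||v||^2 = v·v = 4.
Deficit = 4 − 371/113 = 81/113 ≥ 0, confirming Bessel's inequality. (The deficit equals ||v − Σ <v,e_j> e_j||^2, the squared distance from v to span{e_j}.)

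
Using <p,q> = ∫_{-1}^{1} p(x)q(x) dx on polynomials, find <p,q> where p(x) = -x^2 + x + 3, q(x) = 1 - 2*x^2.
<p,q> = 32/15

Expand the product: p(x)·q(x) = 2*x^4 - 2*x^3 - 7*x^2 + x + 3.
∫_{-1}^{1} of each monomial x^k gives [2/(k+1) if k even, 0 if k odd]. Integrating term-by-term (or equivalently evaluating the antiderivative F(x) = 2*x^5/5 - x^4/2 - 7*x^3/3 + x^2/2 + 3*x at the endpoints):
  F(1) − F(−1) = 16/15 − (-16/15) = 32/15.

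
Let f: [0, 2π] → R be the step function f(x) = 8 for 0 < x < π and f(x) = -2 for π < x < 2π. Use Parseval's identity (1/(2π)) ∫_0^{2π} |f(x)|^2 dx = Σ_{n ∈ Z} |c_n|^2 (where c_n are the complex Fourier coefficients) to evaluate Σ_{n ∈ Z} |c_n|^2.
Σ |c_n|^2 = 34

Parseval equates the L^2 energy of f (normalised by 1/(2π)) with the ℓ^2 sum of its Fourier coefficients: (1/(2π)) ∫_0^{2π} |f|^2 = Σ |c_n|^2.
Compute the left side: (1/(2π)) [∫_0^π 8^2 dx + ∫_π^{2π} (-2)^2 dx] = (1/(2π)) · (64π + 4π) = (64 + 4)/2 = 34.
So Σ_{n ∈ Z} |c_n|^2 = 34.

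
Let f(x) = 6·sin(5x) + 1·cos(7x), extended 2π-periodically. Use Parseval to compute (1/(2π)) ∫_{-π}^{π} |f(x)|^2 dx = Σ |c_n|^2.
Σ |c_n|^2 = 37/2

Expand |f|^2 and use orthogonality of {sin(nx), cos(mx)} on [-π, π]:
  ∫_{-π}^{π} sin(nx)^2 dx = π, ∫ cos(mx)^2 dx = π, and cross terms integrate to 0.
So ∫_{-π}^{π} f(x)^2 dx = 6^2 · π + 1^2 · π = (36 + 1)π.
Divide by 2π: (36 + 1)/2 = 37/2.
By Parseval, this equals Σ |c_n|^2.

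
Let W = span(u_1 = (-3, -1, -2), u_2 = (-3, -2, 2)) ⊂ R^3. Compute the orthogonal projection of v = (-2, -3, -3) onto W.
proj_W(v) = (-64/21, -19/21, -52/21)

Set up U = [u_1 | ... | u_2] ∈ R^(3×2). The projector onto W = col(U) is P = U (U^T U)^(-1) U^T.
Compute U^T U =
  [14, 7]
  [7, 17],
and U^T v = (15, 6).
Solve U^T U · c = U^T v for the coefficients: c = (71/63, -1/9). The projection is proj_W(v) = U c.
Check: (v - proj_W(v)) · u_1 = 0  (should be 0).
Check: (v - proj_W(v)) · u_2 = 0  (should be 0).
Result: proj_W(v) = (-64/21, -19/21, -52/21).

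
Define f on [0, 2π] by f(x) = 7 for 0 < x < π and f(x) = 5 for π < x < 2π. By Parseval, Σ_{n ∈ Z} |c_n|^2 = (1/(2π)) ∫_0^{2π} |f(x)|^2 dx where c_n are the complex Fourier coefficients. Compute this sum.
Σ |c_n|^2 = 37

Parseval equates the L^2 energy of f (normalised by 1/(2π)) with the ℓ^2 sum of its Fourier coefficients: (1/(2π)) ∫_0^{2π} |f|^2 = Σ |c_n|^2.
Compute the left side: (1/(2π)) [∫_0^π 7^2 dx + ∫_π^{2π} 5^2 dx] = (1/(2π)) · (49π + 25π) = (49 + 25)/2 = 37.
So Σ_{n ∈ Z} |c_n|^2 = 37.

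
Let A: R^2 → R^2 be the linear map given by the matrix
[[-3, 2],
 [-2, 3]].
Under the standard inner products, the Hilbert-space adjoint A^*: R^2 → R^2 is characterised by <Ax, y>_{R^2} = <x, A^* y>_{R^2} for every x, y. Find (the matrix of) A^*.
A^* = A^T =
[[-3, -2],
 [2, 3]]

For real matrices with standard dot products, the defining identity <Ax, y> = <x, A^* y> gives (Ax)^T y = x^T (A^*) y, i.e. x^T A^T y = x^T (A^*) y. Since this holds for all x, y, we must have A^* = A^T. Therefore
A^* =
[[-3, -2],
 [2, 3]].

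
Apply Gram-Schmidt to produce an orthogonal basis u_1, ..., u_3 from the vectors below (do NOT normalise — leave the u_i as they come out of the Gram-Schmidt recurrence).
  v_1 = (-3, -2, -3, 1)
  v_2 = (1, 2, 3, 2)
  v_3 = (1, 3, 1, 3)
Orthogonal basis:
  u_1 = (-3, -2, -3, 1)
  u_2 = (-19/23, 18/23, 27/23, 60/23)
  u_3 = (81/109, 147/109, -161/109, 54/109)

Apply the Gram-Schmidt recurrence
  u_1 = v_1
  u_i = v_i − Σ_{j<i} ((v_i · u_j) / (u_j · u_j)) · u_j.

Step by step this gives:
  u_1 = (-3, -2, -3, 1)
  u_2 = (-19/23, 18/23, 27/23, 60/23)
  u_3 = (81/109, 147/109, -161/109, 54/109)

Orthogonality check:
  u_2 · u_1 = 0 (should be 0)
  u_3 · u_1 = 0 (should be 0)
  u_3 · u_2 = 0 (should be 0)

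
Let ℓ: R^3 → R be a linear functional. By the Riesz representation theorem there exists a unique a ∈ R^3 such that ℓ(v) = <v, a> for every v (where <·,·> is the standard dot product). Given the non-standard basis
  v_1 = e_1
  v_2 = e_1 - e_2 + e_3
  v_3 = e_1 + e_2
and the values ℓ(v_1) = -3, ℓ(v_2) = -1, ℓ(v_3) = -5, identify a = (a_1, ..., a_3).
a = (-3, -2, 0)

Write a = (a_1, ..., a_3) in the standard basis. For each basis vector v_i, ℓ(v_i) = <v_i, a> is a linear equation in the a_j's. Collect the n equations into a matrix system V a = ℓ, where row i of V is v_i (expressed in the standard basis). Since V is invertible (lower-triangular with 1s on the diagonal, up to permutation), solve by back-substitution:
  V =
[[1, 0, 0],
 [1, -1, 1],
 [1, 1, 0]]
  V a = (-3, -1, -5)
Solving gives a = (-3, -2, 0).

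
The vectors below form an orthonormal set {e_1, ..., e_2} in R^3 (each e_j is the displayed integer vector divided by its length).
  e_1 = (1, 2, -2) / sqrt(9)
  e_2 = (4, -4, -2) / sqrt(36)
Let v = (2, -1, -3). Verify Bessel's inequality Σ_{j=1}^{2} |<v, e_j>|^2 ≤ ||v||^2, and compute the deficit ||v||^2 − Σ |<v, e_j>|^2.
Σ |<v, e_j>|^2 = 13; ||v||^2 = 14; deficit = 1

Write each e_j = u_j / sqrt(<u_j, u_j>) where u_j is the displayed integer vector. Then <v, e_j> = <v, u_j> / sqrt(<u_j, u_j>), so |<v, e_j>|^2 = <v, u_j>^2 / <u_j, u_j>.
Coefficients: <v, e_1> = 6/sqrt(9), <v, e_2> = 18/sqrt(36).
Square and sum: Σ |<v, e_j>|^2 = 13.
Compute ||v||^2 = v·v = 14.
Deficit = 14 − 13 = 1 ≥ 0, confirming Bessel's inequality. (The deficit equals ||v − Σ <v,e_j> e_j||^2, the squared distance from v to span{e_j}.)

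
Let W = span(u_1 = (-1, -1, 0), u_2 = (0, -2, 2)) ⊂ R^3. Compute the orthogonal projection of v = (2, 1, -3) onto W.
proj_W(v) = (2/3, 7/3, -5/3)

Set up U = [u_1 | ... | u_2] ∈ R^(3×2). The projector onto W = col(U) is P = U (U^T U)^(-1) U^T.
Compute U^T U =
  [2, 2]
  [2, 8],
and U^T v = (-3, -8).
Solve U^T U · c = U^T v for the coefficients: c = (-2/3, -5/6). The projection is proj_W(v) = U c.
Check: (v - proj_W(v)) · u_1 = 0  (should be 0).
Check: (v - proj_W(v)) · u_2 = 0  (should be 0).
Result: proj_W(v) = (2/3, 7/3, -5/3).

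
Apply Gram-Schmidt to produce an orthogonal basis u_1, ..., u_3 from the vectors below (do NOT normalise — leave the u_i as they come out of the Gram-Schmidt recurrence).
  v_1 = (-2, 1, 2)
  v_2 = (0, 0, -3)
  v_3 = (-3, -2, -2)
Orthogonal basis:
  u_1 = (-2, 1, 2)
  u_2 = (-4/3, 2/3, -5/3)
  u_3 = (-7/5, -14/5, 0)

Apply the Gram-Schmidt recurrence
  u_1 = v_1
  u_i = v_i − Σ_{j<i} ((v_i · u_j) / (u_j · u_j)) · u_j.

Step by step this gives:
  u_1 = (-2, 1, 2)
  u_2 = (-4/3, 2/3, -5/3)
  u_3 = (-7/5, -14/5, 0)

Orthogonality check:
  u_2 · u_1 = 0 (should be 0)
  u_3 · u_1 = 0 (should be 0)
  u_3 · u_2 = 0 (should be 0)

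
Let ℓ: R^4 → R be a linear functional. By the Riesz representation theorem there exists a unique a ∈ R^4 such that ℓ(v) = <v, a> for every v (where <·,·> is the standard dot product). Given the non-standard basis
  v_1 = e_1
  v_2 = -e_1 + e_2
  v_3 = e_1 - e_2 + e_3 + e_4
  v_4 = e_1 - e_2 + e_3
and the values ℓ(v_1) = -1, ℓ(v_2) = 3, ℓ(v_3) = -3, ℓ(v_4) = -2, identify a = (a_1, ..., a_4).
a = (-1, 2, 1, -1)

Write a = (a_1, ..., a_4) in the standard basis. For each basis vector v_i, ℓ(v_i) = <v_i, a> is a linear equation in the a_j's. Collect the n equations into a matrix system V a = ℓ, where row i of V is v_i (expressed in the standard basis). Since V is invertible (lower-triangular with 1s on the diagonal, up to permutation), solve by back-substitution:
  V =
[[1, 0, 0, 0],
 [-1, 1, 0, 0],
 [1, -1, 1, 1],
 [1, -1, 1, 0]]
  V a = (-1, 3, -3, -2)
Solving gives a = (-1, 2, 1, -1).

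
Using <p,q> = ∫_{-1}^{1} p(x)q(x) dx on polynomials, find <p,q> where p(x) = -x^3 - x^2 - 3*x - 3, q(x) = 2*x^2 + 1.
<p,q> = -172/15

Expand the product: p(x)·q(x) = -2*x^5 - 2*x^4 - 7*x^3 - 7*x^2 - 3*x - 3.
∫_{-1}^{1} of each monomial x^k gives [2/(k+1) if k even, 0 if k odd]. Integrating term-by-term (or equivalently evaluating the antiderivative F(x) = -x^6/3 - 2*x^5/5 - 7*x^4/4 - 7*x^3/3 - 3*x^2/2 - 3*x at the endpoints):
  F(1) − F(−1) = -559/60 − (43/20) = -172/15.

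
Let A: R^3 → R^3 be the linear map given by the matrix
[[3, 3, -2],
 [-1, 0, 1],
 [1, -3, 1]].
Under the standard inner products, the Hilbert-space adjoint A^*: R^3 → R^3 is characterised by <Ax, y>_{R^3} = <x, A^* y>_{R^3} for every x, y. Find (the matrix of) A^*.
A^* = A^T =
[[3, -1, 1],
 [3, 0, -3],
 [-2, 1, 1]]

For real matrices with standard dot products, the defining identity <Ax, y> = <x, A^* y> gives (Ax)^T y = x^T (A^*) y, i.e. x^T A^T y = x^T (A^*) y. Since this holds for all x, y, we must have A^* = A^T. Therefore
A^* =
[[3, -1, 1],
 [3, 0, -3],
 [-2, 1, 1]].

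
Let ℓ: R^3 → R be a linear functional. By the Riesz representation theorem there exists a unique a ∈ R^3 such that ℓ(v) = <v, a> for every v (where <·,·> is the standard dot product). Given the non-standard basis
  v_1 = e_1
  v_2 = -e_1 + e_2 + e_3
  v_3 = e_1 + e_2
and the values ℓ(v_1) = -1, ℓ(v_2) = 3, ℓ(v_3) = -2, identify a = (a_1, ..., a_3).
a = (-1, -1, 3)

Write a = (a_1, ..., a_3) in the standard basis. For each basis vector v_i, ℓ(v_i) = <v_i, a> is a linear equation in the a_j's. Collect the n equations into a matrix system V a = ℓ, where row i of V is v_i (expressed in the standard basis). Since V is invertible (lower-triangular with 1s on the diagonal, up to permutation), solve by back-substitution:
  V =
[[1, 0, 0],
 [-1, 1, 1],
 [1, 1, 0]]
  V a = (-1, 3, -2)
Solving gives a = (-1, -1, 3).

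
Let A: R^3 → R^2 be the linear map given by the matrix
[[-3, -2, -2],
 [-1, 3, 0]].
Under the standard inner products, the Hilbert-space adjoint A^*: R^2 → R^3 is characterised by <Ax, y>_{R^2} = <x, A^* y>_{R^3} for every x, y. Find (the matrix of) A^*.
A^* = A^T =
[[-3, -1],
 [-2, 3],
 [-2, 0]]

For real matrices with standard dot products, the defining identity <Ax, y> = <x, A^* y> gives (Ax)^T y = x^T (A^*) y, i.e. x^T A^T y = x^T (A^*) y. Since this holds for all x, y, we must have A^* = A^T. Therefore
A^* =
[[-3, -1],
 [-2, 3],
 [-2, 0]].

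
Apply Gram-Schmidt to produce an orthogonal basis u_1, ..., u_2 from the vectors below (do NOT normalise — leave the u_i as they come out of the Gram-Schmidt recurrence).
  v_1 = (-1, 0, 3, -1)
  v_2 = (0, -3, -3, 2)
Orthogonal basis:
  u_1 = (-1, 0, 3, -1)
  u_2 = (-1, -3, 0, 1)

Apply the Gram-Schmidt recurrence
  u_1 = v_1
  u_i = v_i − Σ_{j<i} ((v_i · u_j) / (u_j · u_j)) · u_j.

Step by step this gives:
  u_1 = (-1, 0, 3, -1)
  u_2 = (-1, -3, 0, 1)

Orthogonality check:
  u_2 · u_1 = 0 (should be 0)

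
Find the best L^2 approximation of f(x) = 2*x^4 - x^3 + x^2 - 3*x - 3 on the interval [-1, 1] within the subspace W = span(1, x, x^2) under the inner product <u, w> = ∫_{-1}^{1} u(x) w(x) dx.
g(x) = 19*x^2/7 - 18*x/5 - 111/35

The best approximation g ∈ W is the orthogonal projection of f onto W. Writing g = a_0 + a_1 x + a_2 x^2, the coefficients solve the normal equations G · a = b where
  G_{ij} = <φ_i, φ_j> and b_i = <f, φ_i>, with φ_0 = 1, φ_1 = x, φ_2 = x^2.
G =
  [2, 0, 2/3]
  [0, 2/3, 0]
  [2/3, 0, 2/5],
b = (-68/15, -12/5, -36/35).
Solving gives a_0 = -111/35, a_1 = -18/5, a_2 = 19/7, so
  g(x) = 19*x^2/7 - 18*x/5 - 111/35.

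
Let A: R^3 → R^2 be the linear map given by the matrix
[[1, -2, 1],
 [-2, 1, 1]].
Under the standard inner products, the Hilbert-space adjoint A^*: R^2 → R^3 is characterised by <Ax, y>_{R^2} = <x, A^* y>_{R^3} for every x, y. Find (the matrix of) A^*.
A^* = A^T =
[[1, -2],
 [-2, 1],
 [1, 1]]

For real matrices with standard dot products, the defining identity <Ax, y> = <x, A^* y> gives (Ax)^T y = x^T (A^*) y, i.e. x^T A^T y = x^T (A^*) y. Since this holds for all x, y, we must have A^* = A^T. Therefore
A^* =
[[1, -2],
 [-2, 1],
 [1, 1]].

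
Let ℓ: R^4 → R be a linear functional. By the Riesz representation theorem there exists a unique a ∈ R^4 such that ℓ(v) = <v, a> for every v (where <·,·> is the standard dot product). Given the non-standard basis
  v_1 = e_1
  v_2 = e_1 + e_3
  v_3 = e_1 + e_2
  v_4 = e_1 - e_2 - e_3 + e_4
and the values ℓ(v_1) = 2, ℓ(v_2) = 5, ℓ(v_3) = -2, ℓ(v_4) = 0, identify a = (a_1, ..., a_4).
a = (2, -4, 3, -3)

Write a = (a_1, ..., a_4) in the standard basis. For each basis vector v_i, ℓ(v_i) = <v_i, a> is a linear equation in the a_j's. Collect the n equations into a matrix system V a = ℓ, where row i of V is v_i (expressed in the standard basis). Since V is invertible (lower-triangular with 1s on the diagonal, up to permutation), solve by back-substitution:
  V =
[[1, 0, 0, 0],
 [1, 0, 1, 0],
 [1, 1, 0, 0],
 [1, -1, -1, 1]]
  V a = (2, 5, -2, 0)
Solving gives a = (2, -4, 3, -3).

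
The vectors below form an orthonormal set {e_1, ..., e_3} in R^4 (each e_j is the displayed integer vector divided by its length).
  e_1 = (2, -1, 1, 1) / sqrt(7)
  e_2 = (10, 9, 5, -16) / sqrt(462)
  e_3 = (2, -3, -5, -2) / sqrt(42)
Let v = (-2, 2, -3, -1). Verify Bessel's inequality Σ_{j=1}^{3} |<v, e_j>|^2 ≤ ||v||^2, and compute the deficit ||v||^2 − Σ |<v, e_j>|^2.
Σ |<v, e_j>|^2 = 170/11; ||v||^2 = 18; deficit = 28/11

Write each e_j = u_j / sqrt(<u_j, u_j>) where u_j is the displayed integer vector. Then <v, e_j> = <v, u_j> / sqrt(<u_j, u_j>), so |<v, e_j>|^2 = <v, u_j>^2 / <u_j, u_j>.
Coefficients: <v, e_1> = -10/sqrt(7), <v, e_2> = -1/sqrt(462), <v, e_3> = 7/sqrt(42).
Square and sum: Σ |<v, e_j>|^2 = 170/11.
Compute ||v||^2 = v·v = 18.
Deficit = 18 − 170/11 = 28/11 ≥ 0, confirming Bessel's inequality. (The deficit equals ||v − Σ <v,e_j> e_j||^2, the squared distance from v to span{e_j}.)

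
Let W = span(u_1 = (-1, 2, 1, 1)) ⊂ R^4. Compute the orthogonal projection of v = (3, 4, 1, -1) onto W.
proj_W(v) = (-5/7, 10/7, 5/7, 5/7)

Set up U = [u_1 | ... | u_1] ∈ R^(4×1). The projector onto W = col(U) is P = U (U^T U)^(-1) U^T.
Compute U^T U =
  [7],
and U^T v = (5).
Solve U^T U · c = U^T v for the coefficients: c = (5/7). The projection is proj_W(v) = U c.
Check: (v - proj_W(v)) · u_1 = 0  (should be 0).
Result: proj_W(v) = (-5/7, 10/7, 5/7, 5/7).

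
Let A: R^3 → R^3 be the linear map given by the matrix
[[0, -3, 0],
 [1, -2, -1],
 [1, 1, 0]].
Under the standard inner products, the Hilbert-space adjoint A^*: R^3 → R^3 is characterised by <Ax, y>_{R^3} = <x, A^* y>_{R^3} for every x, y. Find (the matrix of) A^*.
A^* = A^T =
[[0, 1, 1],
 [-3, -2, 1],
 [0, -1, 0]]

For real matrices with standard dot products, the defining identity <Ax, y> = <x, A^* y> gives (Ax)^T y = x^T (A^*) y, i.e. x^T A^T y = x^T (A^*) y. Since this holds for all x, y, we must have A^* = A^T. Therefore
A^* =
[[0, 1, 1],
 [-3, -2, 1],
 [0, -1, 0]].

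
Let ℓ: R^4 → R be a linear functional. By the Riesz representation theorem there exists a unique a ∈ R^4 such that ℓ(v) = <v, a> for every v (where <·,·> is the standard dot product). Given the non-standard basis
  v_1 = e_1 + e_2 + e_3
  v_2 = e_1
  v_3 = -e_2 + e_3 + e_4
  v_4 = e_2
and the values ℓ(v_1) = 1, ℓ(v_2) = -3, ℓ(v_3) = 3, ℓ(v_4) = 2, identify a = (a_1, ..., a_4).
a = (-3, 2, 2, 3)

Write a = (a_1, ..., a_4) in the standard basis. For each basis vector v_i, ℓ(v_i) = <v_i, a> is a linear equation in the a_j's. Collect the n equations into a matrix system V a = ℓ, where row i of V is v_i (expressed in the standard basis). Since V is invertible (lower-triangular with 1s on the diagonal, up to permutation), solve by back-substitution:
  V =
[[1, 1, 1, 0],
 [1, 0, 0, 0],
 [0, -1, 1, 1],
 [0, 1, 0, 0]]
  V a = (1, -3, 3, 2)
Solving gives a = (-3, 2, 2, 3).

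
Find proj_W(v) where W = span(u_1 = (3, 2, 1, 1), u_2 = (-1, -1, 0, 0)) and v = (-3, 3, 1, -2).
proj_W(v) = (-4/5, 4/5, -8/5, -8/5)

Set up U = [u_1 | ... | u_2] ∈ R^(4×2). The projector onto W = col(U) is P = U (U^T U)^(-1) U^T.
Compute U^T U =
  [15, -5]
  [-5, 2],
and U^T v = (-4, 0).
Solve U^T U · c = U^T v for the coefficients: c = (-8/5, -4). The projection is proj_W(v) = U c.
Check: (v - proj_W(v)) · u_1 = 0  (should be 0).
Check: (v - proj_W(v)) · u_2 = 0  (should be 0).
Result: proj_W(v) = (-4/5, 4/5, -8/5, -8/5).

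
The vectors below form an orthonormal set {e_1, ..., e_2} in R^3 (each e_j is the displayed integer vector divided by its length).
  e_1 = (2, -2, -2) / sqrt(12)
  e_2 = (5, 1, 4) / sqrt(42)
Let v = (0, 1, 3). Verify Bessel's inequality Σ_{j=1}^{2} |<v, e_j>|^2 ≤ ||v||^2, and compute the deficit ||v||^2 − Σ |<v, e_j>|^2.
Σ |<v, e_j>|^2 = 131/14; ||v||^2 = 10; deficit = 9/14

Write each e_j = u_j / sqrt(<u_j, u_j>) where u_j is the displayed integer vector. Then <v, e_j> = <v, u_j> / sqrt(<u_j, u_j>), so |<v, e_j>|^2 = <v, u_j>^2 / <u_j, u_j>.
Coefficients: <v, e_1> = -8/sqrt(12), <v, e_2> = 13/sqrt(42).
Square and sum: Σ |<v, e_j>|^2 = 131/14.
Compute ||v||^2 = v·v = 10.
Deficit = 10 − 131/14 = 9/14 ≥ 0, confirming Bessel's inequality. (The deficit equals ||v − Σ <v,e_j> e_j||^2, the squared distance from v to span{e_j}.)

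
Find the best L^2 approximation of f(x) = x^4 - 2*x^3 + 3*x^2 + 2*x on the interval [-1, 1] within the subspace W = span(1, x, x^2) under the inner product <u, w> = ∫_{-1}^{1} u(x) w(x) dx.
g(x) = 27*x^2/7 + 4*x/5 - 3/35

The best approximation g ∈ W is the orthogonal projection of f onto W. Writing g = a_0 + a_1 x + a_2 x^2, the coefficients solve the normal equations G · a = b where
  G_{ij} = <φ_i, φ_j> and b_i = <f, φ_i>, with φ_0 = 1, φ_1 = x, φ_2 = x^2.
G =
  [2, 0, 2/3]
  [0, 2/3, 0]
  [2/3, 0, 2/5],
b = (12/5, 8/15, 52/35).
Solving gives a_0 = -3/35, a_1 = 4/5, a_2 = 27/7, so
  g(x) = 27*x^2/7 + 4*x/5 - 3/35.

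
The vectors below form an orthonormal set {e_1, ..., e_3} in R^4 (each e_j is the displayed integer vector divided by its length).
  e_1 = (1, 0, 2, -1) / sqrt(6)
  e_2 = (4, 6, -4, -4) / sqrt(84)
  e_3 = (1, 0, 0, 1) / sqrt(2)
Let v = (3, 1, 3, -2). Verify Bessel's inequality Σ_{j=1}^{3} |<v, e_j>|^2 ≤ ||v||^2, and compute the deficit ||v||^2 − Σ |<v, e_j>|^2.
Σ |<v, e_j>|^2 = 23; ||v||^2 = 23; deficit = 0

Write each e_j = u_j / sqrt(<u_j, u_j>) where u_j is the displayed integer vector. Then <v, e_j> = <v, u_j> / sqrt(<u_j, u_j>), so |<v, e_j>|^2 = <v, u_j>^2 / <u_j, u_j>.
Coefficients: <v, e_1> = 11/sqrt(6), <v, e_2> = 14/sqrt(84), <v, e_3> = 1/sqrt(2).
Square and sum: Σ |<v, e_j>|^2 = 23.
Compute ||v||^2 = v·v = 23.
Deficit = 23 − 23 = 0 ≥ 0, confirming Bessel's inequality. (The deficit equals ||v − Σ <v,e_j> e_j||^2, the squared distance from v to span{e_j}.)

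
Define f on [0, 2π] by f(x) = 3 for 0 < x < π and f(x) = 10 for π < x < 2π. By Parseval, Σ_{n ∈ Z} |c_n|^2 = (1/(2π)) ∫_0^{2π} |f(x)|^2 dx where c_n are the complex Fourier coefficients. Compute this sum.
Σ |c_n|^2 = 109/2

Parseval equates the L^2 energy of f (normalised by 1/(2π)) with the ℓ^2 sum of its Fourier coefficients: (1/(2π)) ∫_0^{2π} |f|^2 = Σ |c_n|^2.
Compute the left side: (1/(2π)) [∫_0^π 3^2 dx + ∫_π^{2π} 10^2 dx] = (1/(2π)) · (9π + 100π) = (9 + 100)/2 = 109/2.
So Σ_{n ∈ Z} |c_n|^2 = 109/2.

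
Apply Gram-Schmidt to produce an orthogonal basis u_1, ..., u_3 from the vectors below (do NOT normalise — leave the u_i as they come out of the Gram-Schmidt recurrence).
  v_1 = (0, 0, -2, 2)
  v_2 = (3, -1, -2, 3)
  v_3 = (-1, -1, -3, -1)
Orthogonal basis:
  u_1 = (0, 0, -2, 2)
  u_2 = (3, -1, 1/2, 1/2)
  u_3 = (1/7, -29/21, -38/21, -38/21)

Apply the Gram-Schmidt recurrence
  u_1 = v_1
  u_i = v_i − Σ_{j<i} ((v_i · u_j) / (u_j · u_j)) · u_j.

Step by step this gives:
  u_1 = (0, 0, -2, 2)
  u_2 = (3, -1, 1/2, 1/2)
  u_3 = (1/7, -29/21, -38/21, -38/21)

Orthogonality check:
  u_2 · u_1 = 0 (should be 0)
  u_3 · u_1 = 0 (should be 0)
  u_3 · u_2 = 0 (should be 0)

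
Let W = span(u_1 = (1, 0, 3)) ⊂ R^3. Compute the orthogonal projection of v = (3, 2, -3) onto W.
proj_W(v) = (-3/5, 0, -9/5)

Set up U = [u_1 | ... | u_1] ∈ R^(3×1). The projector onto W = col(U) is P = U (U^T U)^(-1) U^T.
Compute U^T U =
  [10],
and U^T v = (-6).
Solve U^T U · c = U^T v for the coefficients: c = (-3/5). The projection is proj_W(v) = U c.
Check: (v - proj_W(v)) · u_1 = 0  (should be 0).
Result: proj_W(v) = (-3/5, 0, -9/5).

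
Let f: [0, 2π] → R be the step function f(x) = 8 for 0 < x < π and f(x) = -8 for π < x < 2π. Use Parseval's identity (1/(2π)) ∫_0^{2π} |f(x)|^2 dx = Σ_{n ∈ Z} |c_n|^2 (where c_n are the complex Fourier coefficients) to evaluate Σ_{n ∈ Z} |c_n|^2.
Σ |c_n|^2 = 64

Parseval equates the L^2 energy of f (normalised by 1/(2π)) with the ℓ^2 sum of its Fourier coefficients: (1/(2π)) ∫_0^{2π} |f|^2 = Σ |c_n|^2.
Compute the left side: (1/(2π)) [∫_0^π 8^2 dx + ∫_π^{2π} (-8)^2 dx] = (1/(2π)) · (64π + 64π) = (64 + 64)/2 = 64.
So Σ_{n ∈ Z} |c_n|^2 = 64.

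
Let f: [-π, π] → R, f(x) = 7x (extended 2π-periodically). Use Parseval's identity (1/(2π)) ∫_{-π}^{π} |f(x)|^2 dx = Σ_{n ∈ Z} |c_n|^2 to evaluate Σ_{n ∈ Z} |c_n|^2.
Σ |c_n|^2 = 49π^2/3

Expand and integrate term by term over [-π, π]:
  ∫ (7x)^2 dx = 49·(2π^3/3); ∫ 2·7·(0)·x dx = 0 (odd integrand); ∫ 0^2 dx = 0·2π.
So (1/(2π)) ∫_{-π}^{π} (7x)^2 dx = 49π^2/3 + 0 = 49π^2/3.
Parseval ⇒ Σ |c_n|^2 = 49π^2/3.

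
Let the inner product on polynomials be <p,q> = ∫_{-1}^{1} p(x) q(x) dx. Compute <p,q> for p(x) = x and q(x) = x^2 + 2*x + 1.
<p,q> = 4/3

Expand the product: p(x)·q(x) = x^3 + 2*x^2 + x.
∫_{-1}^{1} of each monomial x^k gives [2/(k+1) if k even, 0 if k odd]. Integrating term-by-term (or equivalently evaluating the antiderivative F(x) = x^4/4 + 2*x^3/3 + x^2/2 at the endpoints):
  F(1) − F(−1) = 17/12 − (1/12) = 4/3.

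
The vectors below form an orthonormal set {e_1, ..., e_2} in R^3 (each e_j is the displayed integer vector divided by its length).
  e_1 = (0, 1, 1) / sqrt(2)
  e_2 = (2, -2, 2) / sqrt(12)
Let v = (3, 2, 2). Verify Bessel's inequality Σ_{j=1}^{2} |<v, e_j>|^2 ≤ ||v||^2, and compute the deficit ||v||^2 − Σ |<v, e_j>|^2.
Σ |<v, e_j>|^2 = 11; ||v||^2 = 17; deficit = 6

Write each e_j = u_j / sqrt(<u_j, u_j>) where u_j is the displayed integer vector. Then <v, e_j> = <v, u_j> / sqrt(<u_j, u_j>), so |<v, e_j>|^2 = <v, u_j>^2 / <u_j, u_j>.
Coefficients: <v, e_1> = 4/sqrt(2), <v, e_2> = 6/sqrt(12).
Square and sum: Σ |<v, e_j>|^2 = 11.
Compute ||v||^2 = v·v = 17.
Deficit = 17 − 11 = 6 ≥ 0, confirming Bessel's inequality. (The deficit equals ||v − Σ <v,e_j> e_j||^2, the squared distance from v to span{e_j}.)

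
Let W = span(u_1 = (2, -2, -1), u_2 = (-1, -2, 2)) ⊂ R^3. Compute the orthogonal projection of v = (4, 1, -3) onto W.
proj_W(v) = (10/3, 2/3, -11/3)

Set up U = [u_1 | ... | u_2] ∈ R^(3×2). The projector onto W = col(U) is P = U (U^T U)^(-1) U^T.
Compute U^T U =
  [9, 0]
  [0, 9],
and U^T v = (9, -12).
Solve U^T U · c = U^T v for the coefficients: c = (1, -4/3). The projection is proj_W(v) = U c.
Check: (v - proj_W(v)) · u_1 = 0  (should be 0).
Check: (v - proj_W(v)) · u_2 = 0  (should be 0).
Result: proj_W(v) = (10/3, 2/3, -11/3).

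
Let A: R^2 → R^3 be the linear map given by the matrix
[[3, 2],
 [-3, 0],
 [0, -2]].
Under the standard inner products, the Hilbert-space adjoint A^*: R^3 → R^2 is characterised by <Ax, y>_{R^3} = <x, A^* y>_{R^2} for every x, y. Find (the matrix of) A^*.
A^* = A^T =
[[3, -3, 0],
 [2, 0, -2]]

For real matrices with standard dot products, the defining identity <Ax, y> = <x, A^* y> gives (Ax)^T y = x^T (A^*) y, i.e. x^T A^T y = x^T (A^*) y. Since this holds for all x, y, we must have A^* = A^T. Therefore
A^* =
[[3, -3, 0],
 [2, 0, -2]].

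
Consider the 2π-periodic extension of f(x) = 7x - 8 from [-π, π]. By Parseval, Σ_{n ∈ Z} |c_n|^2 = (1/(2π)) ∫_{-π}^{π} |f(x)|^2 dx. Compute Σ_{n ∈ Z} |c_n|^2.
Σ |c_n|^2 = 49π^2/3 + 64

Expand and integrate term by term over [-π, π]:
  ∫ (7x)^2 dx = 49·(2π^3/3); ∫ 2·7·(-8)·x dx = 0 (odd integrand); ∫ (-8)^2 dx = 64·2π.
So (1/(2π)) ∫_{-π}^{π} (7x - 8)^2 dx = 49π^2/3 + 64 = 49π^2/3 + 64.
Parseval ⇒ Σ |c_n|^2 = 49π^2/3 + 64.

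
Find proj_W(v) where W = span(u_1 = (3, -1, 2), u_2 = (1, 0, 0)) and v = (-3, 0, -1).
proj_W(v) = (-3, 2/5, -4/5)

Set up U = [u_1 | ... | u_2] ∈ R^(3×2). The projector onto W = col(U) is P = U (U^T U)^(-1) U^T.
Compute U^T U =
  [14, 3]
  [3, 1],
and U^T v = (-11, -3).
Solve U^T U · c = U^T v for the coefficients: c = (-2/5, -9/5). The projection is proj_W(v) = U c.
Check: (v - proj_W(v)) · u_1 = 0  (should be 0).
Check: (v - proj_W(v)) · u_2 = 0  (should be 0).
Result: proj_W(v) = (-3, 2/5, -4/5).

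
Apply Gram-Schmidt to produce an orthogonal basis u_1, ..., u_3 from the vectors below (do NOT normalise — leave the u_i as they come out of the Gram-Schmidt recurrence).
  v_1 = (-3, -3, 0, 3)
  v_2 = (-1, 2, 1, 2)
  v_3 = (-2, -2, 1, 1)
Orthogonal basis:
  u_1 = (-3, -3, 0, 3)
  u_2 = (-2/3, 7/3, 1, 5/3)
  u_3 = (-11/29, -5/29, 31/29, -16/29)

Apply the Gram-Schmidt recurrence
  u_1 = v_1
  u_i = v_i − Σ_{j<i} ((v_i · u_j) / (u_j · u_j)) · u_j.

Step by step this gives:
  u_1 = (-3, -3, 0, 3)
  u_2 = (-2/3, 7/3, 1, 5/3)
  u_3 = (-11/29, -5/29, 31/29, -16/29)

Orthogonality check:
  u_2 · u_1 = 0 (should be 0)
  u_3 · u_1 = 0 (should be 0)
  u_3 · u_2 = 0 (should be 0)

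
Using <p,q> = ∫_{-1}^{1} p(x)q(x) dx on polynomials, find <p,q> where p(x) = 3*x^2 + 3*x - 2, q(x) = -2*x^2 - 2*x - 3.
<p,q> = 34/15

Expand the product: p(x)·q(x) = -6*x^4 - 12*x^3 - 11*x^2 - 5*x + 6.
∫_{-1}^{1} of each monomial x^k gives [2/(k+1) if k even, 0 if k odd]. Integrating term-by-term (or equivalently evaluating the antiderivative F(x) = -6*x^5/5 - 3*x^4 - 11*x^3/3 - 5*x^2/2 + 6*x at the endpoints):
  F(1) − F(−1) = -131/30 − (-199/30) = 34/15.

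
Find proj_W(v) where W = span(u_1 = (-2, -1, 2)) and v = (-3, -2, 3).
proj_W(v) = (-28/9, -14/9, 28/9)

Set up U = [u_1 | ... | u_1] ∈ R^(3×1). The projector onto W = col(U) is P = U (U^T U)^(-1) U^T.
Compute U^T U =
  [9],
and U^T v = (14).
Solve U^T U · c = U^T v for the coefficients: c = (14/9). The projection is proj_W(v) = U c.
Check: (v - proj_W(v)) · u_1 = 0  (should be 0).
Result: proj_W(v) = (-28/9, -14/9, 28/9).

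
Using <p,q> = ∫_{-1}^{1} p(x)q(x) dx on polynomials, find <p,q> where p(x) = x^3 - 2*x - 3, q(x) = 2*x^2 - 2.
<p,q> = 8

Expand the product: p(x)·q(x) = 2*x^5 - 6*x^3 - 6*x^2 + 4*x + 6.
∫_{-1}^{1} of each monomial x^k gives [2/(k+1) if k even, 0 if k odd]. Integrating term-by-term (or equivalently evaluating the antiderivative F(x) = x^6/3 - 3*x^4/2 - 2*x^3 + 2*x^2 + 6*x at the endpoints):
  F(1) − F(−1) = 29/6 − (-19/6) = 8.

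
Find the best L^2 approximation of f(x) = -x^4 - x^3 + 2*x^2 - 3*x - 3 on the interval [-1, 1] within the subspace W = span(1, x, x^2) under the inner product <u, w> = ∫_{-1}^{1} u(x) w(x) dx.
g(x) = 8*x^2/7 - 18*x/5 - 102/35

The best approximation g ∈ W is the orthogonal projection of f onto W. Writing g = a_0 + a_1 x + a_2 x^2, the coefficients solve the normal equations G · a = b where
  G_{ij} = <φ_i, φ_j> and b_i = <f, φ_i>, with φ_0 = 1, φ_1 = x, φ_2 = x^2.
G =
  [2, 0, 2/3]
  [0, 2/3, 0]
  [2/3, 0, 2/5],
b = (-76/15, -12/5, -52/35).
Solving gives a_0 = -102/35, a_1 = -18/5, a_2 = 8/7, so
  g(x) = 8*x^2/7 - 18*x/5 - 102/35.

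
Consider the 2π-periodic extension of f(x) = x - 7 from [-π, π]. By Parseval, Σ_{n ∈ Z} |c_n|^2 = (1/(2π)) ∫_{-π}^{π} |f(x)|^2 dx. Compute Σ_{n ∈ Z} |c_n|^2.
Σ |c_n|^2 = π^2/3 + 49

Expand and integrate term by term over [-π, π]:
  ∫ (x)^2 dx = 1·(2π^3/3); ∫ 2·1·(-7)·x dx = 0 (odd integrand); ∫ (-7)^2 dx = 49·2π.
So (1/(2π)) ∫_{-π}^{π} (x - 7)^2 dx = 1π^2/3 + 49 = π^2/3 + 49.
Parseval ⇒ Σ |c_n|^2 = π^2/3 + 49.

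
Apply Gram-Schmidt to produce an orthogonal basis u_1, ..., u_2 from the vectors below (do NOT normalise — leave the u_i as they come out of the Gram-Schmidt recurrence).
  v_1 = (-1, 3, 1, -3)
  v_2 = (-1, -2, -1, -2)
Orthogonal basis:
  u_1 = (-1, 3, 1, -3)
  u_2 = (-1, -2, -1, -2)

Apply the Gram-Schmidt recurrence
  u_1 = v_1
  u_i = v_i − Σ_{j<i} ((v_i · u_j) / (u_j · u_j)) · u_j.

Step by step this gives:
  u_1 = (-1, 3, 1, -3)
  u_2 = (-1, -2, -1, -2)

Orthogonality check:
  u_2 · u_1 = 0 (should be 0)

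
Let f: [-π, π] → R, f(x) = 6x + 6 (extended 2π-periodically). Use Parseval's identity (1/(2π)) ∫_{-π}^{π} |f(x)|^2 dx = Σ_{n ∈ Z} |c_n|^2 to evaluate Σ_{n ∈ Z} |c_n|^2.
Σ |c_n|^2 = 12π^2 + 36

Expand and integrate term by term over [-π, π]:
  ∫ (6x)^2 dx = 36·(2π^3/3); ∫ 2·6·(6)·x dx = 0 (odd integrand); ∫ 6^2 dx = 36·2π.
So (1/(2π)) ∫_{-π}^{π} (6x + 6)^2 dx = 36π^2/3 + 36 = 12π^2 + 36.
Parseval ⇒ Σ |c_n|^2 = 12π^2 + 36.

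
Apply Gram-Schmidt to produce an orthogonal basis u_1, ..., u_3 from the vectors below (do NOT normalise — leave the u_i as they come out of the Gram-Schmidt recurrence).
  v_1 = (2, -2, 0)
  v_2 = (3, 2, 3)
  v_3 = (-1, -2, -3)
Orthogonal basis:
  u_1 = (2, -2, 0)
  u_2 = (5/2, 5/2, 3)
  u_3 = (18/43, 18/43, -30/43)

Apply the Gram-Schmidt recurrence
  u_1 = v_1
  u_i = v_i − Σ_{j<i} ((v_i · u_j) / (u_j · u_j)) · u_j.

Step by step this gives:
  u_1 = (2, -2, 0)
  u_2 = (5/2, 5/2, 3)
  u_3 = (18/43, 18/43, -30/43)

Orthogonality check:
  u_2 · u_1 = 0 (should be 0)
  u_3 · u_1 = 0 (should be 0)
  u_3 · u_2 = 0 (should be 0)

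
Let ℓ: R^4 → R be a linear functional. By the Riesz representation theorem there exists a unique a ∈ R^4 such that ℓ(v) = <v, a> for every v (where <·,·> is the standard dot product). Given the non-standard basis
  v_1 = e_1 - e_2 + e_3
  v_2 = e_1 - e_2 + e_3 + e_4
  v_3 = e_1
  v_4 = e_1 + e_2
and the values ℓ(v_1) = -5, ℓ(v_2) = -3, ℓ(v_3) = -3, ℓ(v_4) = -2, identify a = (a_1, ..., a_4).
a = (-3, 1, -1, 2)

Write a = (a_1, ..., a_4) in the standard basis. For each basis vector v_i, ℓ(v_i) = <v_i, a> is a linear equation in the a_j's. Collect the n equations into a matrix system V a = ℓ, where row i of V is v_i (expressed in the standard basis). Since V is invertible (lower-triangular with 1s on the diagonal, up to permutation), solve by back-substitution:
  V =
[[1, -1, 1, 0],
 [1, -1, 1, 1],
 [1, 0, 0, 0],
 [1, 1, 0, 0]]
  V a = (-5, -3, -3, -2)
Solving gives a = (-3, 1, -1, 2).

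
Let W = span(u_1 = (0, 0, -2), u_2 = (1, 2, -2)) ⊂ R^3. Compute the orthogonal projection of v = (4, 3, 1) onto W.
proj_W(v) = (2, 4, 1)

Set up U = [u_1 | ... | u_2] ∈ R^(3×2). The projector onto W = col(U) is P = U (U^T U)^(-1) U^T.
Compute U^T U =
  [4, 4]
  [4, 9],
and U^T v = (-2, 8).
Solve U^T U · c = U^T v for the coefficients: c = (-5/2, 2). The projection is proj_W(v) = U c.
Check: (v - proj_W(v)) · u_1 = 0  (should be 0).
Check: (v - proj_W(v)) · u_2 = 0  (should be 0).
Result: proj_W(v) = (2, 4, 1).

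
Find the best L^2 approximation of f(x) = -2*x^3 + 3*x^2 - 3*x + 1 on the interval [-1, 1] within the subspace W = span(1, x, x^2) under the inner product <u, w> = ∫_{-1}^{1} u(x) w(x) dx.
g(x) = 3*x^2 - 21*x/5 + 1

The best approximation g ∈ W is the orthogonal projection of f onto W. Writing g = a_0 + a_1 x + a_2 x^2, the coefficients solve the normal equations G · a = b where
  G_{ij} = <φ_i, φ_j> and b_i = <f, φ_i>, with φ_0 = 1, φ_1 = x, φ_2 = x^2.
G =
  [2, 0, 2/3]
  [0, 2/3, 0]
  [2/3, 0, 2/5],
b = (4, -14/5, 28/15).
Solving gives a_0 = 1, a_1 = -21/5, a_2 = 3, so
  g(x) = 3*x^2 - 21*x/5 + 1.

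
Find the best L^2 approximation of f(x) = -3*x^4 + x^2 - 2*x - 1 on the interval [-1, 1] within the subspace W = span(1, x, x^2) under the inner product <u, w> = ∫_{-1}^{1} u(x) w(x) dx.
g(x) = -11*x^2/7 - 2*x - 26/35

The best approximation g ∈ W is the orthogonal projection of f onto W. Writing g = a_0 + a_1 x + a_2 x^2, the coefficients solve the normal equations G · a = b where
  G_{ij} = <φ_i, φ_j> and b_i = <f, φ_i>, with φ_0 = 1, φ_1 = x, φ_2 = x^2.
G =
  [2, 0, 2/3]
  [0, 2/3, 0]
  [2/3, 0, 2/5],
b = (-38/15, -4/3, -118/105).
Solving gives a_0 = -26/35, a_1 = -2, a_2 = -11/7, so
  g(x) = -11*x^2/7 - 2*x - 26/35.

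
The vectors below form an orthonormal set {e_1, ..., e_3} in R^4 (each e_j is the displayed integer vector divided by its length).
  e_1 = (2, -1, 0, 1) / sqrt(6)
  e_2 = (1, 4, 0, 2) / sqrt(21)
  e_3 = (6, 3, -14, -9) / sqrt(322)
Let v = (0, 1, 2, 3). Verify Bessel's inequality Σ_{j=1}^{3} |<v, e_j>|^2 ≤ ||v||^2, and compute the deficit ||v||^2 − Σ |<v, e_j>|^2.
Σ |<v, e_j>|^2 = 318/23; ||v||^2 = 14; deficit = 4/23

Write each e_j = u_j / sqrt(<u_j, u_j>) where u_j is the displayed integer vector. Then <v, e_j> = <v, u_j> / sqrt(<u_j, u_j>), so |<v, e_j>|^2 = <v, u_j>^2 / <u_j, u_j>.
Coefficients: <v, e_1> = 2/sqrt(6), <v, e_2> = 10/sqrt(21), <v, e_3> = -52/sqrt(322).
Square and sum: Σ |<v, e_j>|^2 = 318/23.
Compute ||v||^2 = v·v = 14.
Deficit = 14 − 318/23 = 4/23 ≥ 0, confirming Bessel's inequality. (The deficit equals ||v − Σ <v,e_j> e_j||^2, the squared distance from v to span{e_j}.)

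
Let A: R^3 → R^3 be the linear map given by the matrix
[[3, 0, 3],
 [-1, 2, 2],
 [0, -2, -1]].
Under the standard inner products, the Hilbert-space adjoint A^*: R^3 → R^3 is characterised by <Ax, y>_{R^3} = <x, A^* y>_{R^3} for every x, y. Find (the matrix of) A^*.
A^* = A^T =
[[3, -1, 0],
 [0, 2, -2],
 [3, 2, -1]]

For real matrices with standard dot products, the defining identity <Ax, y> = <x, A^* y> gives (Ax)^T y = x^T (A^*) y, i.e. x^T A^T y = x^T (A^*) y. Since this holds for all x, y, we must have A^* = A^T. Therefore
A^* =
[[3, -1, 0],
 [0, 2, -2],
 [3, 2, -1]].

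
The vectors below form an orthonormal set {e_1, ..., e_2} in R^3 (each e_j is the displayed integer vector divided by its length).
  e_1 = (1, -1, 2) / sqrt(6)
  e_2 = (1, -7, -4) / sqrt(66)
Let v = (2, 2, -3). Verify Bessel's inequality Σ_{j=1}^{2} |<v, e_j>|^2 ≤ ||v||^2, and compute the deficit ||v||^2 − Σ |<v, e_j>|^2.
Σ |<v, e_j>|^2 = 6; ||v||^2 = 17; deficit = 11

Write each e_j = u_j / sqrt(<u_j, u_j>) where u_j is the displayed integer vector. Then <v, e_j> = <v, u_j> / sqrt(<u_j, u_j>), so |<v, e_j>|^2 = <v, u_j>^2 / <u_j, u_j>.
Coefficients: <v, e_1> = -6/sqrt(6), <v, e_2> = 0/sqrt(66).
Square and sum: Σ |<v, e_j>|^2 = 6.
Compute ||v||^2 = v·v = 17.
Deficit = 17 − 6 = 11 ≥ 0, confirming Bessel's inequality. (The deficit equals ||v − Σ <v,e_j> e_j||^2, the squared distance from v to span{e_j}.)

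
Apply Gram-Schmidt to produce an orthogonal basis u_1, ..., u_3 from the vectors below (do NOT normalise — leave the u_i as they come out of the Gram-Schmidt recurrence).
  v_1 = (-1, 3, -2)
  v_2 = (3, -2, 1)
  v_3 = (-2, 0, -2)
Orthogonal basis:
  u_1 = (-1, 3, -2)
  u_2 = (31/14, 5/14, -4/7)
  u_3 = (-16/75, -16/15, -112/75)

Apply the Gram-Schmidt recurrence
  u_1 = v_1
  u_i = v_i − Σ_{j<i} ((v_i · u_j) / (u_j · u_j)) · u_j.

Step by step this gives:
  u_1 = (-1, 3, -2)
  u_2 = (31/14, 5/14, -4/7)
  u_3 = (-16/75, -16/15, -112/75)

Orthogonality check:
  u_2 · u_1 = 0 (should be 0)
  u_3 · u_1 = 0 (should be 0)
  u_3 · u_2 = 0 (should be 0)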